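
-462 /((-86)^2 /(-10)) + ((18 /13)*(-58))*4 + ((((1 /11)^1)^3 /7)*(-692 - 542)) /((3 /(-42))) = -10197907063 /31993247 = -318.75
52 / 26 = 2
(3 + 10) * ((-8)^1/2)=-52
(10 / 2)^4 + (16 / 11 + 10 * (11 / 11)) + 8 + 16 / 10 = 35533 / 55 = 646.05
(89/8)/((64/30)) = 1335/256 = 5.21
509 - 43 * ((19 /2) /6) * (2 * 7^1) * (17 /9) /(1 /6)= -92642 /9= -10293.56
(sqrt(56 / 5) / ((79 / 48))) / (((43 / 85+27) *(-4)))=-204 *sqrt(70) / 92351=-0.02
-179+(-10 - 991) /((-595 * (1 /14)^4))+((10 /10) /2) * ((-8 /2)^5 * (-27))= 6653313 /85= 78274.27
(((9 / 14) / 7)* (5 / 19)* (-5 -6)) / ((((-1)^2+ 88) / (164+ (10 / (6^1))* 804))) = -372240 / 82859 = -4.49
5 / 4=1.25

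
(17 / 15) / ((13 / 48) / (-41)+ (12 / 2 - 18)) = -11152 / 118145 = -0.09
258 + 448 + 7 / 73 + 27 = 53516 / 73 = 733.10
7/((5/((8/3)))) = 56/15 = 3.73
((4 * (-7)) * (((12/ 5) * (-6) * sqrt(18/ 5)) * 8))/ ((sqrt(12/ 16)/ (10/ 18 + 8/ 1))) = 275968 * sqrt(30)/ 25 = 60461.56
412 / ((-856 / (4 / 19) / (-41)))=8446 / 2033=4.15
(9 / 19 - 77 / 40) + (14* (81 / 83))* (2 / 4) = 339371 / 63080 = 5.38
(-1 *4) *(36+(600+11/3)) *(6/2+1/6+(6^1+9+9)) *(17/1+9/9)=-1251188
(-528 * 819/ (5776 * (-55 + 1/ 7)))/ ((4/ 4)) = 63063/ 46208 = 1.36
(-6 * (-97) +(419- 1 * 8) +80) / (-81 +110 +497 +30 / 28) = 15022 / 7379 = 2.04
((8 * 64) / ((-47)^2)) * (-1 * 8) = -1.85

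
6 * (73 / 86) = 219 / 43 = 5.09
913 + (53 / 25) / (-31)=707522 / 775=912.93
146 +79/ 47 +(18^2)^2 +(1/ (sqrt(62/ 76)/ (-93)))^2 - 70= 5435817/ 47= 115655.68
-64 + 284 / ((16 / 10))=227 / 2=113.50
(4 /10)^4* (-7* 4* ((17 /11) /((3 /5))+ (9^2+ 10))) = -1383424 /20625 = -67.08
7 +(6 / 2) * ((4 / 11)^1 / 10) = 391 / 55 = 7.11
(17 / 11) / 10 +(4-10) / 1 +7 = 127 / 110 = 1.15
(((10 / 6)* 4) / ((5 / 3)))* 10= 40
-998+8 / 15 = -14962 / 15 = -997.47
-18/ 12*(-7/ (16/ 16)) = 21/ 2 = 10.50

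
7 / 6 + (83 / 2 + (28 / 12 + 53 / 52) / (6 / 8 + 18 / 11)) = 180473 / 4095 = 44.07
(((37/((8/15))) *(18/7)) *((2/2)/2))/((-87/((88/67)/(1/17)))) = -22.89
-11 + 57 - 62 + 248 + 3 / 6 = 465 / 2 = 232.50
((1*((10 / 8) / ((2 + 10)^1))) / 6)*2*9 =5 / 16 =0.31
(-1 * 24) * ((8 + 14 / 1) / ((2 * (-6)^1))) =44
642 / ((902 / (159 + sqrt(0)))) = 51039 / 451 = 113.17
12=12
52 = 52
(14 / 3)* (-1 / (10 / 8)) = -56 / 15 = -3.73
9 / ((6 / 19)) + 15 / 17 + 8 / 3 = 3269 / 102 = 32.05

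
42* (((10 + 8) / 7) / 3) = 36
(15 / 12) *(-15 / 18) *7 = -175 / 24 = -7.29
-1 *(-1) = 1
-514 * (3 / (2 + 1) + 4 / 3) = -1199.33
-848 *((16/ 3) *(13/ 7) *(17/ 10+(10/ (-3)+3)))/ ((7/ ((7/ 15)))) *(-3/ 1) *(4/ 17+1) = 3615872/ 1275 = 2835.98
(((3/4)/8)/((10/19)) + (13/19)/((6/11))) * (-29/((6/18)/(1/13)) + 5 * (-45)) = -6558379/19760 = -331.90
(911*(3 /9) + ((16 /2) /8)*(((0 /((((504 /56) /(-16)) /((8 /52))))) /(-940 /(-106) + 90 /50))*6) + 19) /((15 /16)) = 15488 /45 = 344.18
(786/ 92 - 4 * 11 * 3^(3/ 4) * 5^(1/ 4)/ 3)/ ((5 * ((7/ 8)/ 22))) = -7744 * 3^(3/ 4) * 5^(1/ 4)/ 105+34584/ 805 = -208.44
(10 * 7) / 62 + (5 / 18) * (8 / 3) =1565 / 837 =1.87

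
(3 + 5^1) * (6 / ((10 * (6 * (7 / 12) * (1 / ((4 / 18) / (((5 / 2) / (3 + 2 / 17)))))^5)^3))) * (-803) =-4035835286643646751496509171478619488256 / 10281687431587081218066807008368853302001953125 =-0.00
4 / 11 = 0.36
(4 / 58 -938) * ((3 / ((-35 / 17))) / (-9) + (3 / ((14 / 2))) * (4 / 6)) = -255680 / 609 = -419.84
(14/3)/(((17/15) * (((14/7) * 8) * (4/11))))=385/544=0.71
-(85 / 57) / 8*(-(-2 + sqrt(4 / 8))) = -85 / 228 + 85*sqrt(2) / 912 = -0.24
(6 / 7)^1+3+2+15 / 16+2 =985 / 112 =8.79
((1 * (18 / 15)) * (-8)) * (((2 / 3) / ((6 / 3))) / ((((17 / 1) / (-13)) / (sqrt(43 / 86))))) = 1.73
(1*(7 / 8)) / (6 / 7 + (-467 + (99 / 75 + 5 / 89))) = -109025 / 57909928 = -0.00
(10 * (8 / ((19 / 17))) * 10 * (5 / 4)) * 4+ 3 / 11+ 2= 748475 / 209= 3581.22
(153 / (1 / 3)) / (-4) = -459 / 4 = -114.75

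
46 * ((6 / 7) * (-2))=-552 / 7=-78.86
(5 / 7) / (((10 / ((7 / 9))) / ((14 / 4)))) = 7 / 36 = 0.19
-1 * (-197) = 197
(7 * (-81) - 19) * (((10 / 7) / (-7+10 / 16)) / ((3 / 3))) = 46880 / 357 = 131.32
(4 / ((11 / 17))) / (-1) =-68 / 11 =-6.18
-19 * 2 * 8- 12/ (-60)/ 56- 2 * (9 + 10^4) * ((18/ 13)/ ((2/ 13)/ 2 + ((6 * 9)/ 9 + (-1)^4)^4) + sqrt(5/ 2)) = -10009 * sqrt(10)- 1378897593/ 4369960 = -31966.78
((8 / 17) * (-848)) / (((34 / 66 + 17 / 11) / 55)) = -3078240 / 289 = -10651.35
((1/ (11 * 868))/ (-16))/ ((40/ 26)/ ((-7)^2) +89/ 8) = -91/ 155094984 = -0.00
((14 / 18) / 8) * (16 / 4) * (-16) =-56 / 9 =-6.22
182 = 182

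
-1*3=-3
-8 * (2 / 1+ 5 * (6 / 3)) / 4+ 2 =-22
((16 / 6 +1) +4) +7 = 44 / 3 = 14.67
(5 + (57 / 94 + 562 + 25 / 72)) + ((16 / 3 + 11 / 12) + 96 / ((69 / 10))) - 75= 39936895 / 77832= 513.12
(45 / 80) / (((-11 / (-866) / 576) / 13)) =3647592 / 11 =331599.27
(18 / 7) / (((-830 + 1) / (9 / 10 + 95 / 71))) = -2043 / 294295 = -0.01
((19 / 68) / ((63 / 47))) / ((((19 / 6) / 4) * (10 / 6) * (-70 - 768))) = -0.00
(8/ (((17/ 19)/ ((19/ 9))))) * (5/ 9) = 14440/ 1377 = 10.49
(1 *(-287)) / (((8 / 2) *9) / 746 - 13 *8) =107051 / 38774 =2.76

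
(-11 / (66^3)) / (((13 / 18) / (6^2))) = -3 / 1573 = -0.00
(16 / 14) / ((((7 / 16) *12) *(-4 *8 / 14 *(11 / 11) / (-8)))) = 0.76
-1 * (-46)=46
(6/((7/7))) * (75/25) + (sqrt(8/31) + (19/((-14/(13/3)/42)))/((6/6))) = -229 + 2 * sqrt(62)/31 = -228.49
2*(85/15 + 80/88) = 434/33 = 13.15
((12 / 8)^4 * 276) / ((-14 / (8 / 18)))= -621 / 14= -44.36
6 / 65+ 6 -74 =-4414 / 65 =-67.91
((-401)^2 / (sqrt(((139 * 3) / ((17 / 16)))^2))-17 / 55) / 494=150235511 / 181278240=0.83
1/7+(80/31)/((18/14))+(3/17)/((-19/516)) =-1666967/630819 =-2.64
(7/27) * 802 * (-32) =-179648/27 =-6653.63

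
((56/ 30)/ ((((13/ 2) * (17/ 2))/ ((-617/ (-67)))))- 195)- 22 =-48127681/ 222105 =-216.69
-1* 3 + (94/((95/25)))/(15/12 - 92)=-3.27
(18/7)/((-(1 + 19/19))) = -1.29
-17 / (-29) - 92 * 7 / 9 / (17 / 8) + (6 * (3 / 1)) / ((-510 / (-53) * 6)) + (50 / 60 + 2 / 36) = -471599 / 14790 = -31.89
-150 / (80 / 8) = -15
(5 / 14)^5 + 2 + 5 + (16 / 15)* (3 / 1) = 10.21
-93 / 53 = -1.75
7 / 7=1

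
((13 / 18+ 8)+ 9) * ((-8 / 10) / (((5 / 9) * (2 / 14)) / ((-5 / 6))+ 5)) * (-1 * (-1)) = -4466 / 1545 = -2.89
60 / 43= 1.40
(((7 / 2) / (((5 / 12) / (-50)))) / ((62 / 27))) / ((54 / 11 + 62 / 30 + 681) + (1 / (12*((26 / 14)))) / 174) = -8464856400 / 31839887743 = -0.27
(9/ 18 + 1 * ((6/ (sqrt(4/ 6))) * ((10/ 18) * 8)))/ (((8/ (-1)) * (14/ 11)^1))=-55 * sqrt(6)/ 42- 11/ 224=-3.26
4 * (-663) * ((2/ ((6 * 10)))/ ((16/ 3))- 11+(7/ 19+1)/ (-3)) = 23077483/ 760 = 30365.11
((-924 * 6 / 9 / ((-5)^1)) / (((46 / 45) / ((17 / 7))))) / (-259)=-6732 / 5957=-1.13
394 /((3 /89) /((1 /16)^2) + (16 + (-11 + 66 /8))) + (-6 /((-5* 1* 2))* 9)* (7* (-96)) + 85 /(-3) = -425177213 /116835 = -3639.13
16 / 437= 0.04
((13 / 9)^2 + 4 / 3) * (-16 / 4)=-1108 / 81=-13.68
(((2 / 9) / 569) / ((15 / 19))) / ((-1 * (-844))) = 19 / 32415930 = 0.00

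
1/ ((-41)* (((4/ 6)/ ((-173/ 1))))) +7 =1093/ 82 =13.33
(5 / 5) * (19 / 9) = 19 / 9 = 2.11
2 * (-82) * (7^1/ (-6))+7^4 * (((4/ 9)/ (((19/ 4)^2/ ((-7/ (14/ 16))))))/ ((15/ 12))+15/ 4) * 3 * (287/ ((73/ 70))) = 1135908171391/ 158118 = 7183927.01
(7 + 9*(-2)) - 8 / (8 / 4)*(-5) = 9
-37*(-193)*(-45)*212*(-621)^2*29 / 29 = -26271847114740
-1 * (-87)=87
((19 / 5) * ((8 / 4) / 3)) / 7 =38 / 105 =0.36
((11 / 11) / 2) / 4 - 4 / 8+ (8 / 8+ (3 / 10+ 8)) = 357 / 40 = 8.92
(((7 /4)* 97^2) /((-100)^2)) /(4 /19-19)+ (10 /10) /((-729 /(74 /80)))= -44070353 /495720000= -0.09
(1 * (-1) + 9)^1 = 8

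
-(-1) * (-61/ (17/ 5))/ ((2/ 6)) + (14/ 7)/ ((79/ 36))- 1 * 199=-251.91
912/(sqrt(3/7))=1393.10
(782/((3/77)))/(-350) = -4301/75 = -57.35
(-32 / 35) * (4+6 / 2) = -32 / 5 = -6.40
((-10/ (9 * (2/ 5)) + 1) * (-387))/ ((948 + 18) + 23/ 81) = 55728/ 78269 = 0.71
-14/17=-0.82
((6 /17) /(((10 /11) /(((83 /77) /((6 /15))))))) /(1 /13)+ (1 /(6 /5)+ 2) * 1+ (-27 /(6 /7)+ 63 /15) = -38791 /3570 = -10.87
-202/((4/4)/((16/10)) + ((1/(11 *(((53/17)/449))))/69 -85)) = 65006832/27092161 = 2.40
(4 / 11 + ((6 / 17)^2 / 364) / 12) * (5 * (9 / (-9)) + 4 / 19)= -420817 / 241604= -1.74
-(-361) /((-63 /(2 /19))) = -38 /63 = -0.60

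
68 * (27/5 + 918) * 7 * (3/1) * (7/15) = 15383844/25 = 615353.76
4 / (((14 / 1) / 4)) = 8 / 7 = 1.14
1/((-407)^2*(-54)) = -1/8945046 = -0.00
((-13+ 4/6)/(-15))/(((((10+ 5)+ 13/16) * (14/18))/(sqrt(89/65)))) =0.08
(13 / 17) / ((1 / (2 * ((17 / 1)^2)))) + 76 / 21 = 9358 / 21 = 445.62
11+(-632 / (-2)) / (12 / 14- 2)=-265.50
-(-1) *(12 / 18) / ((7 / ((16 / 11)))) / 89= 32 / 20559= 0.00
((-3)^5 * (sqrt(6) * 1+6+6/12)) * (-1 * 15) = 3645 * sqrt(6)+47385/2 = 32620.89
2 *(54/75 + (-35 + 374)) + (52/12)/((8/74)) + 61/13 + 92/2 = 3003841/3900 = 770.22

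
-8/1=-8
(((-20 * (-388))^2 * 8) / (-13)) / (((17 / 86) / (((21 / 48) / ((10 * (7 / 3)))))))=-776807040 / 221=-3514963.98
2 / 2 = 1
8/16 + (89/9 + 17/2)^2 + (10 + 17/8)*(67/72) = 1814059/5184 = 349.93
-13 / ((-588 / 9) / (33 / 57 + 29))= 10959 / 1862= 5.89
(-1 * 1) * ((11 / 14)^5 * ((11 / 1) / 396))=-161051 / 19361664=-0.01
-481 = -481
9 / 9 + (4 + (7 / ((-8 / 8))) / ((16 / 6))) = 19 / 8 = 2.38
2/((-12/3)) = -1/2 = -0.50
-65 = -65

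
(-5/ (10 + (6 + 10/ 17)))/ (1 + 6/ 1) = -85/ 1974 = -0.04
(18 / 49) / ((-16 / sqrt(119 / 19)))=-9 * sqrt(2261) / 7448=-0.06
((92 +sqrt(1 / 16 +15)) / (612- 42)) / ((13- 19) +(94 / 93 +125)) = 31 * sqrt(241) / 8482360 +1426 / 1060295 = 0.00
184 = 184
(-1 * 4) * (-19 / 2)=38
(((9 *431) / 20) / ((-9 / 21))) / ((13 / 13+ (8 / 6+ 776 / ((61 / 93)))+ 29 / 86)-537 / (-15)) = -71222319 / 192247934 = -0.37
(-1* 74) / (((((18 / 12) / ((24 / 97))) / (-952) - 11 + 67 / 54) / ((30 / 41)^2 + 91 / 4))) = 1191252291264 / 6751317931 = 176.45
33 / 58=0.57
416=416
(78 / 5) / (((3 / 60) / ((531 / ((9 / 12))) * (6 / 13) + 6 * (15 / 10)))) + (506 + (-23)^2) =105795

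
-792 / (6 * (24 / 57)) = -627 / 2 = -313.50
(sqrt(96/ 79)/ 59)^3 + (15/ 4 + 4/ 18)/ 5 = 384 * sqrt(474)/ 1281770339 + 143/ 180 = 0.79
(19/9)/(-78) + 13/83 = 7549/58266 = 0.13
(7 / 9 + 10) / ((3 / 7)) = 679 / 27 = 25.15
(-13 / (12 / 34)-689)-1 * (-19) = -706.83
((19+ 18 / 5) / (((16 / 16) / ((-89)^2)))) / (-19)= -895073 / 95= -9421.82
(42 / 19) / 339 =14 / 2147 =0.01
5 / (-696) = -5 / 696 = -0.01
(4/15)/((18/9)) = 0.13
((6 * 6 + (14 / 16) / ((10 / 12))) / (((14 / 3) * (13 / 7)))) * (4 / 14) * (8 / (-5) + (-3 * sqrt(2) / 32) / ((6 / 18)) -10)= -4959 / 350 -1539 * sqrt(2) / 4480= -14.65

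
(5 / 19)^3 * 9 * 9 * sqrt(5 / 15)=3375 * sqrt(3) / 6859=0.85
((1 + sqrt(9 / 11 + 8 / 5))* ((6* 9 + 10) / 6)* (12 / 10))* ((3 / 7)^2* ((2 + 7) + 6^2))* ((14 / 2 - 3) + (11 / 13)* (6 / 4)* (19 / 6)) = 540432 / 637 + 540432* sqrt(7315) / 35035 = 2167.71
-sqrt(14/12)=-sqrt(42)/6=-1.08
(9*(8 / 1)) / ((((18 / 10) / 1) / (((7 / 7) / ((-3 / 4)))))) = -160 / 3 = -53.33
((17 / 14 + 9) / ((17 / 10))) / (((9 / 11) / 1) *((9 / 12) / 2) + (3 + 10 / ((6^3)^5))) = 1849002451845120 / 1017627239436689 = 1.82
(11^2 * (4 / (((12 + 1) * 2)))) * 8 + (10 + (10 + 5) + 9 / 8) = 18205 / 104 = 175.05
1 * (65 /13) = 5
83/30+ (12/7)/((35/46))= 5.02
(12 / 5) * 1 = 12 / 5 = 2.40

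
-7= -7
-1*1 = -1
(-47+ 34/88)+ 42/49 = -14093/308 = -45.76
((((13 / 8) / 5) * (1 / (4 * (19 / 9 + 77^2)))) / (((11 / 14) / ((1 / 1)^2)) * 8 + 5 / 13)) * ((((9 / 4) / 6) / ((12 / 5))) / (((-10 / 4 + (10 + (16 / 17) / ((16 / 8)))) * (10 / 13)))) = 138411 / 2644585369600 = 0.00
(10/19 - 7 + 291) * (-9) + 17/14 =-680833/266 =-2559.52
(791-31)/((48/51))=1615/2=807.50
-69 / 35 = -1.97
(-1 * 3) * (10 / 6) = -5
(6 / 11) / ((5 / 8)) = 48 / 55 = 0.87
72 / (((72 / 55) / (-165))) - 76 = -9151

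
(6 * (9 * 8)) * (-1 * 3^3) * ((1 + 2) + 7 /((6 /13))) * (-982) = 208081872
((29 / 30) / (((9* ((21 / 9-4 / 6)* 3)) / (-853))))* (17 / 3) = -420529 / 4050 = -103.83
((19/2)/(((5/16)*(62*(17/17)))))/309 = 76/47895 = 0.00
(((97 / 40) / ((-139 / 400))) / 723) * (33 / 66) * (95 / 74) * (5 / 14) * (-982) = 113114125 / 52057446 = 2.17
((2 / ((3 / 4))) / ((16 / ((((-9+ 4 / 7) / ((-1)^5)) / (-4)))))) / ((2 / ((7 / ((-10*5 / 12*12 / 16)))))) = 59 / 150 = 0.39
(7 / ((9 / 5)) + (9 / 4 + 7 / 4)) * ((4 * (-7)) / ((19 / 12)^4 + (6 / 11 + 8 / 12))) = -50383872 / 1710011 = -29.46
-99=-99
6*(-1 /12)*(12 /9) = -2 /3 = -0.67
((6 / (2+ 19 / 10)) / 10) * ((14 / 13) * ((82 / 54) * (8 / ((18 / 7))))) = 32144 / 41067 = 0.78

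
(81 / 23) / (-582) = -27 / 4462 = -0.01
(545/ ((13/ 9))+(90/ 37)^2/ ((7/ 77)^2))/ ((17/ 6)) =6866910/ 17797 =385.85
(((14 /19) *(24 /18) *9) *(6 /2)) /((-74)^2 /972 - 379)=-15309 /215479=-0.07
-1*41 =-41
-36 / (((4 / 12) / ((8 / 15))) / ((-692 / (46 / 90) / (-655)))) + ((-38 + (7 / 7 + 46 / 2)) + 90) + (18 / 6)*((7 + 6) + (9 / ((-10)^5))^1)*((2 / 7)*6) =1792359421 / 75325000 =23.80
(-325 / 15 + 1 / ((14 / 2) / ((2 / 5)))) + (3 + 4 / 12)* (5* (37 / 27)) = 3487 / 2835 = 1.23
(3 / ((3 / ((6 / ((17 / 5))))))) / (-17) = -30 / 289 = -0.10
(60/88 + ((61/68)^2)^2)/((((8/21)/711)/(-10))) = -23341973548005/940780544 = -24811.28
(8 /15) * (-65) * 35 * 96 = -116480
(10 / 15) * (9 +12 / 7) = 50 / 7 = 7.14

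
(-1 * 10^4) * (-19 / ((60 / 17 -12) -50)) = -1615000 / 497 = -3249.50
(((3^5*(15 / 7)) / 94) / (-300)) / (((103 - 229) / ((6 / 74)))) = 81 / 6816880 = 0.00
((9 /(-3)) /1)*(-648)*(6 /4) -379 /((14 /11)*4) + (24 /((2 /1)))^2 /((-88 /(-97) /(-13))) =778.10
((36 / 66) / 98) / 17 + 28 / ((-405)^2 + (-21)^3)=180214 / 354525633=0.00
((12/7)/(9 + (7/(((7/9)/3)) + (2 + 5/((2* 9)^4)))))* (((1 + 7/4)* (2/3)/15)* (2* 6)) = 0.07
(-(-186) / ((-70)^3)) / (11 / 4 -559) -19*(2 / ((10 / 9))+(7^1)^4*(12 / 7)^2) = -12792549223032 / 95396875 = -134098.20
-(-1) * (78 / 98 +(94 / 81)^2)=688843 / 321489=2.14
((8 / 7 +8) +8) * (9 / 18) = 60 / 7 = 8.57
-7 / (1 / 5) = -35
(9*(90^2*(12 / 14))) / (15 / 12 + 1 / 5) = 8748000 / 203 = 43093.60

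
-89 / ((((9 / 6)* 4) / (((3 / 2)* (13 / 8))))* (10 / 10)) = -1157 / 32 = -36.16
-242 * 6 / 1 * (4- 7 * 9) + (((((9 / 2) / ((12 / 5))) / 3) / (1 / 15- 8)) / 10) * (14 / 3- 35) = 23301761 / 272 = 85668.24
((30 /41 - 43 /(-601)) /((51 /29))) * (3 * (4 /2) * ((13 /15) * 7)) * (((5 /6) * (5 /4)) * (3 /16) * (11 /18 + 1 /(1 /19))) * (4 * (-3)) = -92192528155 /120642336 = -764.18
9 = 9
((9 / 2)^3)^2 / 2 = 531441 / 128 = 4151.88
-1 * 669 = -669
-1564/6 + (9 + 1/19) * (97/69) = -108350/437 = -247.94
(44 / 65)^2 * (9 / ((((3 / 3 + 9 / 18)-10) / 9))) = -4.37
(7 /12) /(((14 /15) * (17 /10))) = 25 /68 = 0.37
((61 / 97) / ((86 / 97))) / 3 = 61 / 258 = 0.24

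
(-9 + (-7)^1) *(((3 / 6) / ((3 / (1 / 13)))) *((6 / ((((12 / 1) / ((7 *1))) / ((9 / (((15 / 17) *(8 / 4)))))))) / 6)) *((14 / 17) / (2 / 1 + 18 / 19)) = -133 / 780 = -0.17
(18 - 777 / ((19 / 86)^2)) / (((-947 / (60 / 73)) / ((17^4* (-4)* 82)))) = -9435118303696320 / 24956291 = -378065727.14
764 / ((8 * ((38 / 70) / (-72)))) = -240660 / 19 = -12666.32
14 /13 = 1.08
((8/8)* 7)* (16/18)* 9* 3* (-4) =-672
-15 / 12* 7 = -35 / 4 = -8.75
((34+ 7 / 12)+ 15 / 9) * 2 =145 / 2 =72.50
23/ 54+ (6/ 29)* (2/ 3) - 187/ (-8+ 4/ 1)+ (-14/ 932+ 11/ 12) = 8796388/ 182439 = 48.22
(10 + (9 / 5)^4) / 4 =12811 / 2500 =5.12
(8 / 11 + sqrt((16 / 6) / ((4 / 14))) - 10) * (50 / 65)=-1020 / 143 + 20 * sqrt(21) / 39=-4.78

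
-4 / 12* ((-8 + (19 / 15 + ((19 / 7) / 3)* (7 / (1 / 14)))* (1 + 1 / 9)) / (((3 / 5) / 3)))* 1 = -12410 / 81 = -153.21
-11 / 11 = -1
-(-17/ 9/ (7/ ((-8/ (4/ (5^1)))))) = -170/ 63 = -2.70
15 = 15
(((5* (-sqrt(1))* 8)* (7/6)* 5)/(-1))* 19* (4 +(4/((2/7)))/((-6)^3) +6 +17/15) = 49070.43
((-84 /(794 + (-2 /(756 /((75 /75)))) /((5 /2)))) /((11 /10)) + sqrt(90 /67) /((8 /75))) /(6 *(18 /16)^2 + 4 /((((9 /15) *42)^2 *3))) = -302456851200 /23887632363419 + 10716300 *sqrt(670) /193911467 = 1.42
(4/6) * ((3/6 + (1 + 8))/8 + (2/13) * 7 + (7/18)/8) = 2165/1404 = 1.54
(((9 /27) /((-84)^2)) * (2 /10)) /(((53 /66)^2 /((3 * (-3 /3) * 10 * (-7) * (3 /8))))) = 363 /314608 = 0.00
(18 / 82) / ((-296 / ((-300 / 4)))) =675 / 12136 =0.06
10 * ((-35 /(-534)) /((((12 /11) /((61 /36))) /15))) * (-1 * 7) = -4109875 /38448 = -106.89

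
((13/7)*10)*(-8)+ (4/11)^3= -1383792/9317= -148.52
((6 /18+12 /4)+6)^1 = 28 /3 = 9.33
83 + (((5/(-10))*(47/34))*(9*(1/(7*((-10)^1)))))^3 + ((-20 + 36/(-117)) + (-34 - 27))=2373687802571/1402052288000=1.69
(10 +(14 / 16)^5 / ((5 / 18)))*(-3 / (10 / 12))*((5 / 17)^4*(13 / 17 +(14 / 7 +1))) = -218354175 / 181741696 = -1.20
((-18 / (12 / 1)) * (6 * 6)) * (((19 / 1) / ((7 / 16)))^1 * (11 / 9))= -20064 / 7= -2866.29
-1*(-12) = 12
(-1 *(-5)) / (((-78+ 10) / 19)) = -95 / 68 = -1.40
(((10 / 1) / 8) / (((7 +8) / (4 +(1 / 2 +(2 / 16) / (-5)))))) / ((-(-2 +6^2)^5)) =-179 / 21809003520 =-0.00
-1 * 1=-1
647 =647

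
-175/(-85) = 35/17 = 2.06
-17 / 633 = -0.03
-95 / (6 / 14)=-665 / 3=-221.67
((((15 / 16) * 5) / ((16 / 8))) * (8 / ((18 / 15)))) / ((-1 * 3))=-125 / 24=-5.21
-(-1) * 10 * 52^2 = 27040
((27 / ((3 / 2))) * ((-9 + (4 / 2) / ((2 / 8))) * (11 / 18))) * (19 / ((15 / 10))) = -418 / 3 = -139.33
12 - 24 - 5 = -17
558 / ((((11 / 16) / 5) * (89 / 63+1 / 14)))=5624640 / 2057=2734.39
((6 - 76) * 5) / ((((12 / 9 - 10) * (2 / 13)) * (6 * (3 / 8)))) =350 / 3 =116.67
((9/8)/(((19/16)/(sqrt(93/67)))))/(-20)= -9*sqrt(6231)/12730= -0.06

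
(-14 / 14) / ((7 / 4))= -4 / 7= -0.57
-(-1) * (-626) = -626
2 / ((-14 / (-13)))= 13 / 7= 1.86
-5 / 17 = -0.29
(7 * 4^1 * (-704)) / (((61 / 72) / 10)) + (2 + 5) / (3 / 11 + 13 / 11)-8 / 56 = -1589543777 / 6832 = -232661.56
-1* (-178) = 178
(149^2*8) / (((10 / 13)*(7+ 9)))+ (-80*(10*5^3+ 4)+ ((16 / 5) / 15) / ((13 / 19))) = -334967249 / 3900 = -85889.04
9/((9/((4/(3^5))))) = 4/243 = 0.02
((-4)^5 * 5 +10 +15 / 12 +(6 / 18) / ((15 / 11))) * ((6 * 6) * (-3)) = 2758593 / 5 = 551718.60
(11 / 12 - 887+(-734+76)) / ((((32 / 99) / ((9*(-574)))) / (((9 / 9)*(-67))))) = -1653427498.08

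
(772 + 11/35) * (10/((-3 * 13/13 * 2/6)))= -54062/7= -7723.14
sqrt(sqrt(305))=305^(1 / 4)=4.18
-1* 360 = -360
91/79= 1.15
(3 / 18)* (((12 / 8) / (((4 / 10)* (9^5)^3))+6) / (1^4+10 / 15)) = 1647129056757197 / 2745215094595320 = 0.60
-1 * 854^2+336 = -728980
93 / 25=3.72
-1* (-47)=47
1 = 1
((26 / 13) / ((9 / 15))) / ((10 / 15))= 5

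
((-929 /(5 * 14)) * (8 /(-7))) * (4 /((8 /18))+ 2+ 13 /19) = 177.22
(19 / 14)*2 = 19 / 7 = 2.71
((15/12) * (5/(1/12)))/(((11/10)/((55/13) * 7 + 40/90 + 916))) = 27672250/429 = 64504.08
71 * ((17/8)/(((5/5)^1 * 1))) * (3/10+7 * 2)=172601/80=2157.51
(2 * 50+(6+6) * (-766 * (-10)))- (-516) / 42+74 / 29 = 18683072 / 203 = 92034.84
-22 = -22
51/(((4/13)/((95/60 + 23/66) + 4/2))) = 114699/176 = 651.70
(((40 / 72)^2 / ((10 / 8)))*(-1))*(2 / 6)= -20 / 243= -0.08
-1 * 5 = -5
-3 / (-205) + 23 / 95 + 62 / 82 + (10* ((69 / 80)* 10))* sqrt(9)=809421 / 3116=259.76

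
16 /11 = 1.45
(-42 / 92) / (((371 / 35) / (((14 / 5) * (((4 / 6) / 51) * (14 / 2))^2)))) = -9604 / 9511857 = -0.00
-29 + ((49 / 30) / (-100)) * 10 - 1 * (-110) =24251 / 300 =80.84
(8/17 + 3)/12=59/204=0.29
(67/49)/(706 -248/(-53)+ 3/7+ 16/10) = 17755/9254511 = 0.00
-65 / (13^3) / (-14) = 0.00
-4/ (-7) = 4/ 7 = 0.57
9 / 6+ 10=23 / 2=11.50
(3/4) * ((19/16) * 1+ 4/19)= 1.05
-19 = -19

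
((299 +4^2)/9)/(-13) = -2.69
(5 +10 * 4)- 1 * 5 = 40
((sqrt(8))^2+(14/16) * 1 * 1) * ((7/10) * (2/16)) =497/640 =0.78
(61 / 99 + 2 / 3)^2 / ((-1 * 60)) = -16129 / 588060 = -0.03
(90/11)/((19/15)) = 1350/209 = 6.46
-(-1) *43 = 43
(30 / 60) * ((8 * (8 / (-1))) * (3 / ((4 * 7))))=-24 / 7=-3.43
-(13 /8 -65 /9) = 403 /72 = 5.60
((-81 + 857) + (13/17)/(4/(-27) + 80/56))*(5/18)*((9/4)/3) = 15974605/98736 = 161.79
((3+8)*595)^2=42837025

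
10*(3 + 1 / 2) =35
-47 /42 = -1.12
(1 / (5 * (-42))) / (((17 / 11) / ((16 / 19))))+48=1627832 / 33915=48.00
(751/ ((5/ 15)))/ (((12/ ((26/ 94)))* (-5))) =-9763/ 940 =-10.39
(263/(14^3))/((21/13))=3419/57624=0.06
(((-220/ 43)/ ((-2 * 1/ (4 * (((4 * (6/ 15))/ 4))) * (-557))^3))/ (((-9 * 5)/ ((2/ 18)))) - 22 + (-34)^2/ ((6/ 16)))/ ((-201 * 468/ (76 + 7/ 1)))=-9556375438452537989/ 3538677525479430750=-2.70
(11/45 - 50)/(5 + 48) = -2239/2385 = -0.94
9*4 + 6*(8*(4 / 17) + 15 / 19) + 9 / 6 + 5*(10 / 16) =146399 / 2584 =56.66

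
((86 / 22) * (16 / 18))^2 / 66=59168 / 323433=0.18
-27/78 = -9/26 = -0.35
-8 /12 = -2 /3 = -0.67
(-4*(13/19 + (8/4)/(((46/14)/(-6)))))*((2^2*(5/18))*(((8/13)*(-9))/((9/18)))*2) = -1660160/5681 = -292.23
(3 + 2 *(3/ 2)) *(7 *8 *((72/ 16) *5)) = 7560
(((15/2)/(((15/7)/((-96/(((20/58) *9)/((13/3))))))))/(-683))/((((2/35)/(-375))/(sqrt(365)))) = -9236500 *sqrt(365)/2049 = -86121.56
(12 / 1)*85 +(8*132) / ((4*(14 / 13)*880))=142839 / 140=1020.28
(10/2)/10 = 1/2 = 0.50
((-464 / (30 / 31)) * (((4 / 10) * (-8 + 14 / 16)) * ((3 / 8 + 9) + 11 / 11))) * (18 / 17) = 12759507 / 850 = 15011.18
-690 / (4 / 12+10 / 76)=-1484.15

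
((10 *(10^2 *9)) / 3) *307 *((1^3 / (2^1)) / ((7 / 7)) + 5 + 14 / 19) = 109138500 / 19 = 5744131.58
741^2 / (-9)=-61009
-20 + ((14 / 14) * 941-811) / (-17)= -470 / 17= -27.65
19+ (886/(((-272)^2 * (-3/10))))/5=1053829/55488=18.99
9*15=135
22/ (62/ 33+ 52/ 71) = 25773/ 3059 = 8.43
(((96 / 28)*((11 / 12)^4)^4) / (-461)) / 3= -45949729863572161 / 74577687931785314304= -0.00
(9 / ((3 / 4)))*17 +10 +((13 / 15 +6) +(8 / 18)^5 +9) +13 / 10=27302369 / 118098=231.18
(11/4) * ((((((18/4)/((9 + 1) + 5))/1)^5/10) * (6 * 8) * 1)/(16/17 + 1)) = 0.02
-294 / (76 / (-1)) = 147 / 38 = 3.87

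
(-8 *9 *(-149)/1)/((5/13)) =139464/5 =27892.80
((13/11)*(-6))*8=-624/11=-56.73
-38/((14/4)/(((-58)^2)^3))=-2893220633344/7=-413317233334.86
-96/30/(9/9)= -3.20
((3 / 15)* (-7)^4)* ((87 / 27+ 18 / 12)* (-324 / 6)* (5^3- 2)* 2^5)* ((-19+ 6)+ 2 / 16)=6205326876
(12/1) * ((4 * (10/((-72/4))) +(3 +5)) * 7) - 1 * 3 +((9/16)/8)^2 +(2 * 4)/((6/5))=8011857/16384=489.00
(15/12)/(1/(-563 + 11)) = -690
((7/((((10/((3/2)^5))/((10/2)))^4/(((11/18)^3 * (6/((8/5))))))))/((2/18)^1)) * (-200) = -150399862333875/67108864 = -2241132.59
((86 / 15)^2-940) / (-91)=204104 / 20475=9.97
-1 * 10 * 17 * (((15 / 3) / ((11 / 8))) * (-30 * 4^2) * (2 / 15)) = 435200 / 11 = 39563.64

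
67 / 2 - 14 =39 / 2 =19.50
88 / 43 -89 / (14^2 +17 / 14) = 189390 / 118723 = 1.60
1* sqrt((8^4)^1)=64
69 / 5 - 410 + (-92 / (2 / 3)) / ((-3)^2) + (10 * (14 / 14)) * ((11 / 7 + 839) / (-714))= -5289209 / 12495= -423.31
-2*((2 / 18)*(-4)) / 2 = 4 / 9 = 0.44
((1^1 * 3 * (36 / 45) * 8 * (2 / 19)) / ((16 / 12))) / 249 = 48 / 7885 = 0.01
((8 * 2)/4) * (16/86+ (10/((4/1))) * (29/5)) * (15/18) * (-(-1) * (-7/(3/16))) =-235760/129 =-1827.60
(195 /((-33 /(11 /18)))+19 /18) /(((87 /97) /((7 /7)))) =-2231 /783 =-2.85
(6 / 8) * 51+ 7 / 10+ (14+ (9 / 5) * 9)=1383 / 20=69.15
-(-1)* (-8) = -8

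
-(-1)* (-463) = -463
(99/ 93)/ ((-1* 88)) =-3/ 248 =-0.01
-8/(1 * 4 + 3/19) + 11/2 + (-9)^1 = -857/158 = -5.42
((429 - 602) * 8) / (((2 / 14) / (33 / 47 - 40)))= 17893736 / 47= 380717.79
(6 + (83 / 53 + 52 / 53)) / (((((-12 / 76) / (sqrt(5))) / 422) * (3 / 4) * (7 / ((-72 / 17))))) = 116228928 * sqrt(5) / 6307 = 41207.51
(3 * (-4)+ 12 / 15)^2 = 3136 / 25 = 125.44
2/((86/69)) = 69/43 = 1.60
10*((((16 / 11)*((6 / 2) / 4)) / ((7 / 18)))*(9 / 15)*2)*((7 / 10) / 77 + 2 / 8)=36936 / 4235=8.72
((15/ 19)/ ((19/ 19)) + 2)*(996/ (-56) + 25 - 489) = -18815/ 14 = -1343.93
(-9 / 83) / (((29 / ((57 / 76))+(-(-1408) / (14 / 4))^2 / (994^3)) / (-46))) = 3735569719917 / 28958308000462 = 0.13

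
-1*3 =-3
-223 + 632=409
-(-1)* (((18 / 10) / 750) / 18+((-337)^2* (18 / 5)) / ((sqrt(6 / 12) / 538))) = 311071036.30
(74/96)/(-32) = -37/1536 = -0.02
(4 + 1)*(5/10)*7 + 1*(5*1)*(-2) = 15/2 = 7.50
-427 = -427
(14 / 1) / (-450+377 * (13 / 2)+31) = 28 / 4063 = 0.01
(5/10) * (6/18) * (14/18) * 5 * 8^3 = 8960/27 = 331.85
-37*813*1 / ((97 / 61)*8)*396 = -181659159 / 194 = -936387.42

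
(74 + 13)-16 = 71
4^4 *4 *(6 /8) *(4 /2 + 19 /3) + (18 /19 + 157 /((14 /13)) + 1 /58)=25250816 /3857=6546.75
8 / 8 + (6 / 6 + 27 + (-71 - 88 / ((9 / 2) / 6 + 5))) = -1318 / 23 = -57.30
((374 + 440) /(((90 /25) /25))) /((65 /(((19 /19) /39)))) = 10175 /4563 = 2.23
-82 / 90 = -0.91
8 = 8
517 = 517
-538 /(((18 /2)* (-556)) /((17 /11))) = 4573 /27522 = 0.17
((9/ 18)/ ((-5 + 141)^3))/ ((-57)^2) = 0.00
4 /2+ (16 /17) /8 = 2.12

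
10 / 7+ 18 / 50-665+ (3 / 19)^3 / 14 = -227448263 / 342950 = -663.21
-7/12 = -0.58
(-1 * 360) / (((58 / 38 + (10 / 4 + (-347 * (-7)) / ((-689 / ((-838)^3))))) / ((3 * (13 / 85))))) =-73519056 / 923404718743337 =-0.00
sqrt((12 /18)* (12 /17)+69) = sqrt(20077) /17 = 8.33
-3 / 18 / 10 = -1 / 60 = -0.02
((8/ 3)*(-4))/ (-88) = 4/ 33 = 0.12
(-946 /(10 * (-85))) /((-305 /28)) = -0.10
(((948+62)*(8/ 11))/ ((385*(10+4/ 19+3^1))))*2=61408/ 212597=0.29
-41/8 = -5.12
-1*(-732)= 732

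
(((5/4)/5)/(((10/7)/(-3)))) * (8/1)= -4.20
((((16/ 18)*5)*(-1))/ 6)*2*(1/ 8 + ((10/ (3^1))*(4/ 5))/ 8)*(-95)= 5225/ 81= 64.51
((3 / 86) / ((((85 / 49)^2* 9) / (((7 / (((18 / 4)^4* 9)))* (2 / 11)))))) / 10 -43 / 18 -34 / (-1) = 191369426771287 / 6053865864750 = 31.61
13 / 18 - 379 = -6809 / 18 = -378.28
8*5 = 40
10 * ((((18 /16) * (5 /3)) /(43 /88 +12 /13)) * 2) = 8580 /323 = 26.56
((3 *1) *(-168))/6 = -84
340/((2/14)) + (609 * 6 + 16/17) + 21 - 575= 93176/17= 5480.94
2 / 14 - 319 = -2232 / 7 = -318.86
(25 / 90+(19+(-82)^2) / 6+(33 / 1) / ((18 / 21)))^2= 437939329 / 324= 1351664.60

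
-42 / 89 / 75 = -14 / 2225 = -0.01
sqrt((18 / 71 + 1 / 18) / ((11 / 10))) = 0.53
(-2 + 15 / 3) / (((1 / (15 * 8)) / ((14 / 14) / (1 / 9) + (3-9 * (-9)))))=33480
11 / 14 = 0.79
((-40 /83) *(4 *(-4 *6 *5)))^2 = 368640000 /6889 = 53511.39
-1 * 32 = -32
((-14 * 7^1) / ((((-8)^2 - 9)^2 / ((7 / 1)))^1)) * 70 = -9604 / 605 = -15.87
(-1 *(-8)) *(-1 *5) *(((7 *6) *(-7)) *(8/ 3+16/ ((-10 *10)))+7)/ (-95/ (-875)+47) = 425810/ 687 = 619.81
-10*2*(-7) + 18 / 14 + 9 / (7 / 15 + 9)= 141383 / 994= 142.24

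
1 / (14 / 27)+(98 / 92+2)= 804 / 161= 4.99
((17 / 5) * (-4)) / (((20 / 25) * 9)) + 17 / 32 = -391 / 288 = -1.36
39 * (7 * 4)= 1092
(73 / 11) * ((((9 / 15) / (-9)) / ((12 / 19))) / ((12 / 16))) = -1387 / 1485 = -0.93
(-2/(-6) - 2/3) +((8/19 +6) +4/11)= 4045/627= 6.45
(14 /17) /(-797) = -14 /13549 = -0.00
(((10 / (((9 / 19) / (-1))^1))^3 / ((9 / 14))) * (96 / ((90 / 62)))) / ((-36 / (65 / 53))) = 309587824000 / 9388791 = 32974.19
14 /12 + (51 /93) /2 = 134 /93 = 1.44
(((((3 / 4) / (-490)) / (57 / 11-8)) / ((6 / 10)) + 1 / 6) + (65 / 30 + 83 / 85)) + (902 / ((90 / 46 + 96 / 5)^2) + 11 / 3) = 54983828540719 / 6114358577880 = 8.99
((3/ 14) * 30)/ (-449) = -0.01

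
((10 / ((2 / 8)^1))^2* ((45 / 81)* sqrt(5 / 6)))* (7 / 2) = 2840.04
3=3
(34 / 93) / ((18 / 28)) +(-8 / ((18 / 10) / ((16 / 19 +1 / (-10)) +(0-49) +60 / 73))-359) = -171357145 / 1160919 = -147.60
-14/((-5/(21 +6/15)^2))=160286/125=1282.29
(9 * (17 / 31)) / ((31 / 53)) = 8109 / 961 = 8.44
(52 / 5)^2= 108.16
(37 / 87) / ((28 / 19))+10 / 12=911 / 812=1.12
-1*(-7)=7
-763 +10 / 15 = -2287 / 3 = -762.33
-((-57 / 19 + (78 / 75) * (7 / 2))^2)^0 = -1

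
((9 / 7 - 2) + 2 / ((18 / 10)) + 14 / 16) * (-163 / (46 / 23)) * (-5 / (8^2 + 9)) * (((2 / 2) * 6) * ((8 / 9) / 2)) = 522415 / 27594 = 18.93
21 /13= 1.62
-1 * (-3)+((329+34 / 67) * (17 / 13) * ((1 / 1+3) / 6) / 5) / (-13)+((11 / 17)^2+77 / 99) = -32833081 / 147255615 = -0.22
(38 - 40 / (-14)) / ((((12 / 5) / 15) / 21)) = 10725 / 2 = 5362.50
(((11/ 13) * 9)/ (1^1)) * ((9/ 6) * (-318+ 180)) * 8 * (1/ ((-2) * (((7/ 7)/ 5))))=31527.69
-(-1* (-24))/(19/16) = -384/19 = -20.21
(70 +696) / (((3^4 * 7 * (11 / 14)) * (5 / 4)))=6128 / 4455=1.38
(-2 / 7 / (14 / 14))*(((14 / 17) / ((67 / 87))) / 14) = -174 / 7973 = -0.02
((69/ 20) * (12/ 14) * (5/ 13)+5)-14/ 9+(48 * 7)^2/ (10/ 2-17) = -15402799/ 1638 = -9403.42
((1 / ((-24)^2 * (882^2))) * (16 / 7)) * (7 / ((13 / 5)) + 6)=113 / 2548479024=0.00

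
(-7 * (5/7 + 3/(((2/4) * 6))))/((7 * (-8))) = 3/14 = 0.21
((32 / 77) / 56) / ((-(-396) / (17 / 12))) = 17 / 640332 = 0.00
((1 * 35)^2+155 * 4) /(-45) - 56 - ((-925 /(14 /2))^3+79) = 791392757 /343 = 2307267.51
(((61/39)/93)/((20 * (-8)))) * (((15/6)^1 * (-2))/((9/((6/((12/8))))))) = 61/261144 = 0.00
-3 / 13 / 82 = -3 / 1066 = -0.00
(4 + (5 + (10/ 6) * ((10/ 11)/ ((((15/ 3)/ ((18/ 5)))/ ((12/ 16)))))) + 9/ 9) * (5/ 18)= 595/ 198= 3.01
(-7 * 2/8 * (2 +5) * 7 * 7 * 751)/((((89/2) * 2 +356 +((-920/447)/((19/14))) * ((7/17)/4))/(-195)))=10153289036709/51381604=197605.53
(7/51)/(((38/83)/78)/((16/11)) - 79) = -120848/69553103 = -0.00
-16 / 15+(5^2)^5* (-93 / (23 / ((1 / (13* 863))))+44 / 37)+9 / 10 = 665050009983881 / 57284214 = 11609655.85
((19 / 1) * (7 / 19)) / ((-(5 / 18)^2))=-2268 / 25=-90.72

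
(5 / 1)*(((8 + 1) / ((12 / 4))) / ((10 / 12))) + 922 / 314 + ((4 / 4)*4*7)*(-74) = -322017 / 157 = -2051.06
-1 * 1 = -1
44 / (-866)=-22 / 433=-0.05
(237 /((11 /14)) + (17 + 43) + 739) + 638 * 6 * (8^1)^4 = 172486475 /11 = 15680588.64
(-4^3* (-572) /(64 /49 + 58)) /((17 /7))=6278272 /24701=254.17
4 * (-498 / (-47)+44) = 10264 / 47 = 218.38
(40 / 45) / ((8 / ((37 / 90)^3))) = 50653 / 6561000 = 0.01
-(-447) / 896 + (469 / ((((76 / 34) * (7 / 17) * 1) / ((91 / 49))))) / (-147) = -14861545 / 2502528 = -5.94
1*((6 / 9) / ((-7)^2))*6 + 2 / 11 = 142 / 539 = 0.26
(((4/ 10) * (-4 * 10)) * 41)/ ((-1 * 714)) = 0.92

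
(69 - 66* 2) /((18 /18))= -63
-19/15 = -1.27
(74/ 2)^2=1369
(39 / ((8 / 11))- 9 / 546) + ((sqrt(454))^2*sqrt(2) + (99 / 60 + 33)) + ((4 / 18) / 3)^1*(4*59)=10392127 / 98280 + 454*sqrt(2)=747.79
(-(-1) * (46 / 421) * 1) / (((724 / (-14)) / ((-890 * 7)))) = 1003030 / 76201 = 13.16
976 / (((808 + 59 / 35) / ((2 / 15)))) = 13664 / 85017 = 0.16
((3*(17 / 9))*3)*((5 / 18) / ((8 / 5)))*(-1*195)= -27625 / 48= -575.52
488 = 488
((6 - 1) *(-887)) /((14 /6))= -13305 /7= -1900.71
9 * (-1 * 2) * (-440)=7920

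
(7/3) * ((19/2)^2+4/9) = 22855/108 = 211.62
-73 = -73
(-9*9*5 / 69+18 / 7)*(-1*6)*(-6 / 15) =-6372 / 805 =-7.92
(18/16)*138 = 621/4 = 155.25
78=78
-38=-38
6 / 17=0.35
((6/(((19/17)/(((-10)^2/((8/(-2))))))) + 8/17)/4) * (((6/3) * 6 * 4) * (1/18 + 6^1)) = -9417164/969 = -9718.44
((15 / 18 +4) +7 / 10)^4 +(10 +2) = 48065821 / 50625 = 949.45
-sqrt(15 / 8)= -sqrt(30) / 4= -1.37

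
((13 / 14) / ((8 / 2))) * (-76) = -247 / 14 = -17.64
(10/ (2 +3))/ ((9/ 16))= 3.56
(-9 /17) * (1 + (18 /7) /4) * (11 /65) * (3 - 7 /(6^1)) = -8349 /30940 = -0.27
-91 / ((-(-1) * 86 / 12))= -546 / 43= -12.70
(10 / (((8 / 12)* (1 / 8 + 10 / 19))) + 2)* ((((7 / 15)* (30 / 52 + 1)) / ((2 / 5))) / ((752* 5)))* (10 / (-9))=-118531 / 8710416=-0.01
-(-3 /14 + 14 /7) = -1.79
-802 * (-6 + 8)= -1604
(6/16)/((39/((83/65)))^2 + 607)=20667/84862784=0.00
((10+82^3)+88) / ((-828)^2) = 30637 / 38088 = 0.80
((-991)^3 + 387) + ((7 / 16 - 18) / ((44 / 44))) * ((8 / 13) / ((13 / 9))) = -328955759321 / 338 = -973241891.48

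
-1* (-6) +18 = 24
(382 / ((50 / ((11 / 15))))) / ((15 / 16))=33616 / 5625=5.98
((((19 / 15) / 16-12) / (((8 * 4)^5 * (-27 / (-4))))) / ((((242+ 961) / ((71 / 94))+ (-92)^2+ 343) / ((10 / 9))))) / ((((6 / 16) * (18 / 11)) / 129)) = -96080963 / 81277300405960704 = -0.00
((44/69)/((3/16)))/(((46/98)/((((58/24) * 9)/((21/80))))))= 2858240/4761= 600.34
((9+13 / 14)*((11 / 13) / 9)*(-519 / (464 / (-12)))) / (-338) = -264517 / 7135856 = -0.04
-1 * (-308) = 308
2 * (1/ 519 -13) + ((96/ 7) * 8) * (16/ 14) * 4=12093836/ 25431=475.55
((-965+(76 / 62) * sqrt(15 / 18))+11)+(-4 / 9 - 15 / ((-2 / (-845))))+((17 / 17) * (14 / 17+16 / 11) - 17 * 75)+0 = -28828667 / 3366+19 * sqrt(30) / 93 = -8563.55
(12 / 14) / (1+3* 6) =6 / 133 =0.05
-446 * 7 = -3122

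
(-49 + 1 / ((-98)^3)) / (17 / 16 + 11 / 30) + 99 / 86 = -114990488127 / 3470410202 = -33.13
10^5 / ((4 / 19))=475000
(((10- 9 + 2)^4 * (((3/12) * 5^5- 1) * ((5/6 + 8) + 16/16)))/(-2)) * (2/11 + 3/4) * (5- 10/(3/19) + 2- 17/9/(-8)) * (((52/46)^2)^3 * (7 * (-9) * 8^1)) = -27817968320749495161/1628394779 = -17083061601.21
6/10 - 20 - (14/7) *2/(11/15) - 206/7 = -20899/385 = -54.28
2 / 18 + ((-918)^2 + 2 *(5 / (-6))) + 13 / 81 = 68260531 / 81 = 842722.60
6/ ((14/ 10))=4.29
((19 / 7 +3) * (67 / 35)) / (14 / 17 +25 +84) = 9112 / 91483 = 0.10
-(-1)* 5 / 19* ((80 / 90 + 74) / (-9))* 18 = -39.42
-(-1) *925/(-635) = -185/127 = -1.46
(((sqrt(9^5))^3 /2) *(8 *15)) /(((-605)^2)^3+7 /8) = 2295825120 /130767849030041669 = 0.00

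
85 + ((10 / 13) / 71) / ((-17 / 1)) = 85.00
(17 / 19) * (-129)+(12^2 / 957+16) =-601679 / 6061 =-99.27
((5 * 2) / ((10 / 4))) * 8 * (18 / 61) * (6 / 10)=1728 / 305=5.67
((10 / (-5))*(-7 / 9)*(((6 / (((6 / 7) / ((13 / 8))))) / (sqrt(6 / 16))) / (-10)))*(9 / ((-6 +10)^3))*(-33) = 13.41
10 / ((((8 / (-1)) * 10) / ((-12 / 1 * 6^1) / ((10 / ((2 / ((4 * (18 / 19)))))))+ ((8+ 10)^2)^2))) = -524861 / 40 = -13121.52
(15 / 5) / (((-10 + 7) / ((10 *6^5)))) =-77760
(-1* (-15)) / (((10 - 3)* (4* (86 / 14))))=0.09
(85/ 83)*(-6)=-510/ 83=-6.14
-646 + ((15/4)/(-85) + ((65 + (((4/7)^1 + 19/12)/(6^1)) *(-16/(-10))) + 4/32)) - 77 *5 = -41355359/42840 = -965.34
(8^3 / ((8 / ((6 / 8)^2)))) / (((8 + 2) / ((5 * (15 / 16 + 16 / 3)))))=903 / 8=112.88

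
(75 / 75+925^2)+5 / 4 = 855627.25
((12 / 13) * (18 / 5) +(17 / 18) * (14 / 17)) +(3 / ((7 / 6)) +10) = 68273 / 4095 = 16.67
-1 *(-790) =790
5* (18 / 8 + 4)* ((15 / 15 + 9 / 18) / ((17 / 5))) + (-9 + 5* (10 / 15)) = 3313 / 408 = 8.12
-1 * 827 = -827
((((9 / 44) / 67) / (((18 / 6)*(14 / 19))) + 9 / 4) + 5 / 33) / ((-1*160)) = -27047 / 1800960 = -0.02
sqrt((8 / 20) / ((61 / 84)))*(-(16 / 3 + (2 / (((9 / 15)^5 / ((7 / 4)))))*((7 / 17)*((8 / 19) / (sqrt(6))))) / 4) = sqrt(12810)*(-627912 - 153125*sqrt(6)) / 71817435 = -1.58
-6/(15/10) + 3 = -1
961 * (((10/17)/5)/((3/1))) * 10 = 19220/51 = 376.86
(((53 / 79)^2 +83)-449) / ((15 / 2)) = -4562794 / 93615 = -48.74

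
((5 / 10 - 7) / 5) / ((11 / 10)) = -1.18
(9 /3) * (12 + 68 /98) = 1866 /49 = 38.08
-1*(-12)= 12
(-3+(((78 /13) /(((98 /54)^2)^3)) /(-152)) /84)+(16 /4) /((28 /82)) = 8.71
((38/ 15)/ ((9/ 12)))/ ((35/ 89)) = 13528/ 1575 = 8.59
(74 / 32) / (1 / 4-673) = -37 / 10764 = -0.00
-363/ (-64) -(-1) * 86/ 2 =3115/ 64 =48.67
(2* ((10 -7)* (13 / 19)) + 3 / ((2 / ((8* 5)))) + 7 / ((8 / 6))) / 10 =5271 / 760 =6.94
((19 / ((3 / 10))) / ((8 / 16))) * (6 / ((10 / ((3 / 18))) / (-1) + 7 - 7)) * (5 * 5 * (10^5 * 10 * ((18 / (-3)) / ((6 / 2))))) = 1900000000 / 3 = 633333333.33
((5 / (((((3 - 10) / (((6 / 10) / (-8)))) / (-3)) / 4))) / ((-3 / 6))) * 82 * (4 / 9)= 328 / 7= 46.86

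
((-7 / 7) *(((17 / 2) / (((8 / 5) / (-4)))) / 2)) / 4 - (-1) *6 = 8.66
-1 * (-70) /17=70 /17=4.12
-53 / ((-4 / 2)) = 53 / 2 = 26.50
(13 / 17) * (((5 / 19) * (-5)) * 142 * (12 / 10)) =-55380 / 323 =-171.46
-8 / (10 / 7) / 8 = -7 / 10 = -0.70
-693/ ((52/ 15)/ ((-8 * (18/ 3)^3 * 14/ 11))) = 5715360/ 13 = 439643.08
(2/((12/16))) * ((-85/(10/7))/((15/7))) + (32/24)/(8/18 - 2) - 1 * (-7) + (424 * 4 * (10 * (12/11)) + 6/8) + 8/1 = 255615359/13860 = 18442.67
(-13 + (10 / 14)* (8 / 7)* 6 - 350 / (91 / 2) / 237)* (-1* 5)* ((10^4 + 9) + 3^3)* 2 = 9480600040 / 11613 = 816378.20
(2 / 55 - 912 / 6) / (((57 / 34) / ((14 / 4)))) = -331534 / 1045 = -317.26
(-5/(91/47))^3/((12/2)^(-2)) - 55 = -508649905/753571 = -674.99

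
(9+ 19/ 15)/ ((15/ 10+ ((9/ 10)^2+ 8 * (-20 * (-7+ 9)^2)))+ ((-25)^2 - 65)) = -3080/ 23307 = -0.13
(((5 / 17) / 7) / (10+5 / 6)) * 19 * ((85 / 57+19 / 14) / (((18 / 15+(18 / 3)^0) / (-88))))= -90920 / 10829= -8.40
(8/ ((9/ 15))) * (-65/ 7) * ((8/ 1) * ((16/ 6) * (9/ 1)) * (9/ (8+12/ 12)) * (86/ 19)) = -14310400/ 133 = -107596.99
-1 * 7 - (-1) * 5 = -2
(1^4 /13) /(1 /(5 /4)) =5 /52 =0.10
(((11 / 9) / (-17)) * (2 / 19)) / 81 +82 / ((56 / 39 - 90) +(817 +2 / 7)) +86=4033854266002 / 46844040447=86.11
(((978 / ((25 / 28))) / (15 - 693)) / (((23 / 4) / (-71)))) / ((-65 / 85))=-22034992 / 844675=-26.09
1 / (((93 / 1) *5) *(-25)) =-1 / 11625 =-0.00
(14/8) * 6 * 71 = 1491/2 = 745.50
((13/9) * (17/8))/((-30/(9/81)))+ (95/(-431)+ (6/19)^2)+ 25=24.87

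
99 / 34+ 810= 27639 / 34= 812.91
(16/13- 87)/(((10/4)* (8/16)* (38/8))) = -3568/247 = -14.45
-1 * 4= -4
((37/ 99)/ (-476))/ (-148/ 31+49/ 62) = 1147/ 5819814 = 0.00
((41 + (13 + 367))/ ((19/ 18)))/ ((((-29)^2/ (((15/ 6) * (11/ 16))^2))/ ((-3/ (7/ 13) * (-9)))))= 4023065475/ 57268736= 70.25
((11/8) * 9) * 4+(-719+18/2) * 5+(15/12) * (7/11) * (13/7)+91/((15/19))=-2233279/660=-3383.76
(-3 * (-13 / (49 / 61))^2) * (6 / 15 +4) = -41504034 / 12005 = -3457.23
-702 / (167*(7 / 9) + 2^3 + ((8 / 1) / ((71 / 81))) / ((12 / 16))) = -4.68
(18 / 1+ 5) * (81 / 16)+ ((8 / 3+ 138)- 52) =9845 / 48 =205.10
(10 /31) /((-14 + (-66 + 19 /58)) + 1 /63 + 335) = 7308 /5784755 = 0.00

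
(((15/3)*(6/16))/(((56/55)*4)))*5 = 4125/1792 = 2.30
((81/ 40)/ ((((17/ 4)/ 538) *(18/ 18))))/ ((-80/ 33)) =-719037/ 6800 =-105.74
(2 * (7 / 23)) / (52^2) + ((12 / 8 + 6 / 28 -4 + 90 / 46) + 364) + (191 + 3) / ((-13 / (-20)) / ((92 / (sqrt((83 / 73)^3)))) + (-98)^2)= 9617095493341483349154742597 / 26443022637024166517273384 -28116668320 * sqrt(6059) / 121481047801390011197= 363.69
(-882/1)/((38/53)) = -23373/19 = -1230.16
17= 17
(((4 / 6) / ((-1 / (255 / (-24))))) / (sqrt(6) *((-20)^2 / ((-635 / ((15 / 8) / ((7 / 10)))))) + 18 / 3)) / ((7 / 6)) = 1349375 *sqrt(6) / 2491926 + 9596755 / 4983852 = 3.25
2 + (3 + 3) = 8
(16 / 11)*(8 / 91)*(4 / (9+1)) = 256 / 5005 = 0.05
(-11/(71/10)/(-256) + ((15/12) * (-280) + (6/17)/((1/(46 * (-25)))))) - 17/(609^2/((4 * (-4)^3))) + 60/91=-755.21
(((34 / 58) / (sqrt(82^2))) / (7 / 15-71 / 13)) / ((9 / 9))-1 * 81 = -187613247 / 2316172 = -81.00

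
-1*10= -10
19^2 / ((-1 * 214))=-361 / 214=-1.69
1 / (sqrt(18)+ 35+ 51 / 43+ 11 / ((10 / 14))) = 794855 / 40726077 - 46225* sqrt(2) / 40726077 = 0.02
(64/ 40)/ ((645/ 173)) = 0.43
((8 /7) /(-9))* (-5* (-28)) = -160 /9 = -17.78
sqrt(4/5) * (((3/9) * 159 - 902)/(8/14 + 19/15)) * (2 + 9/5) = -677502 * sqrt(5)/965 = -1569.89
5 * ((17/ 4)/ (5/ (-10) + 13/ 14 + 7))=595/ 208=2.86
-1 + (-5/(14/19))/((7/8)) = -8.76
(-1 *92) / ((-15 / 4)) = 24.53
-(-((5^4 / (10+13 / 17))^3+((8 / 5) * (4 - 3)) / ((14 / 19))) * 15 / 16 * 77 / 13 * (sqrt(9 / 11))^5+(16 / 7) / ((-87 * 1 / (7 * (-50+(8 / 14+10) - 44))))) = -9344 / 609+1133505007295949 * sqrt(11) / 5712657808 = 658069.03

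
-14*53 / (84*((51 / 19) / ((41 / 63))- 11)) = 1.28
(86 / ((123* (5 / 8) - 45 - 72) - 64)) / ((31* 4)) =-172 / 25823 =-0.01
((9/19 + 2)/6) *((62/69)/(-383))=-1457/1506339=-0.00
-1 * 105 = -105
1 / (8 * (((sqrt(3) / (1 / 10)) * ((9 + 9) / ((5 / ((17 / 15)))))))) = 0.00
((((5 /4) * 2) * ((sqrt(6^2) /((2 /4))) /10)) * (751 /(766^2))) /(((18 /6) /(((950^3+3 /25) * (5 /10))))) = 16097215627253 /29337800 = 548685.16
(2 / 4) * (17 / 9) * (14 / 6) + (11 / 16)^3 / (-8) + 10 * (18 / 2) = 81539999 / 884736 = 92.16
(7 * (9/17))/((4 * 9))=7/68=0.10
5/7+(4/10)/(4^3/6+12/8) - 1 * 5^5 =-7982466/2555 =-3124.25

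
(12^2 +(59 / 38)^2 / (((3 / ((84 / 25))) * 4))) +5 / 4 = 1316973 / 9025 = 145.92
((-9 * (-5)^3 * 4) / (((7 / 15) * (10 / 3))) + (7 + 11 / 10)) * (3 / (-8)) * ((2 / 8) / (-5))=54.39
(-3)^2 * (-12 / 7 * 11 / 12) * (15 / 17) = -1485 / 119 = -12.48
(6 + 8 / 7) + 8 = 106 / 7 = 15.14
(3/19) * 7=21/19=1.11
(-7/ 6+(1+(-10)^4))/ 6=59999/ 36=1666.64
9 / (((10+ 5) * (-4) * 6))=-1 / 40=-0.02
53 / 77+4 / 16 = 289 / 308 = 0.94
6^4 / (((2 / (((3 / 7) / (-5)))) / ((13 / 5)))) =-25272 / 175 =-144.41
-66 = -66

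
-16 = -16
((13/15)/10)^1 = 13/150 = 0.09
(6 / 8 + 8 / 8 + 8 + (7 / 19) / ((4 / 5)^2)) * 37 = 116143 / 304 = 382.05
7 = 7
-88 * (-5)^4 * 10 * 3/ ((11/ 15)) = -2250000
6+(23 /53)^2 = 17383 /2809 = 6.19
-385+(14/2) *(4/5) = -1897/5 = -379.40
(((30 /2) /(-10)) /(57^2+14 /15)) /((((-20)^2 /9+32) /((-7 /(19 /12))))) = 0.00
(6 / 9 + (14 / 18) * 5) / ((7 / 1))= 41 / 63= 0.65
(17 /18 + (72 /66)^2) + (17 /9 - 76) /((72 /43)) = -42.13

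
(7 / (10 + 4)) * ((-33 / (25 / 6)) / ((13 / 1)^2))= -99 / 4225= -0.02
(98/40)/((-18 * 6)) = -49/2160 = -0.02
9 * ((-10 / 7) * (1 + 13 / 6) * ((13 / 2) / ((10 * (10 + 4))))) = -741 / 392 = -1.89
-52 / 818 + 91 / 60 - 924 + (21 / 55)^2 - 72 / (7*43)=-922.64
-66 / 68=-33 / 34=-0.97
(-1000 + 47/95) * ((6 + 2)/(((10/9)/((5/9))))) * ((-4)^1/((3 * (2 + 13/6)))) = 3038496/2375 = 1279.37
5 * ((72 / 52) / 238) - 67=-103604 / 1547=-66.97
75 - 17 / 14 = 1033 / 14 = 73.79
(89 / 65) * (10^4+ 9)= 890801 / 65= 13704.63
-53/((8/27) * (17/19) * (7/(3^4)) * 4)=-2202309/3808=-578.34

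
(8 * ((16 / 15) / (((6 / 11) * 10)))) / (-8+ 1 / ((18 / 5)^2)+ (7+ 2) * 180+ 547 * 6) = 12672 / 39642025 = 0.00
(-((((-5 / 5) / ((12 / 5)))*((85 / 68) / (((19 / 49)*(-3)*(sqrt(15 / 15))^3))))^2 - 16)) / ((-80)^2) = 118270511 / 47908454400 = 0.00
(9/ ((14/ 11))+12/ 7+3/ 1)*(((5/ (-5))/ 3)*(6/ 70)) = -33/ 98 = -0.34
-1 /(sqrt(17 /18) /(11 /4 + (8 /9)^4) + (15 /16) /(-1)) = 11017658880 * sqrt(34) /177547050769 + 627359042000 /532641152307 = 1.54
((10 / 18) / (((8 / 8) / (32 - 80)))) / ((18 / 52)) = -2080 / 27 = -77.04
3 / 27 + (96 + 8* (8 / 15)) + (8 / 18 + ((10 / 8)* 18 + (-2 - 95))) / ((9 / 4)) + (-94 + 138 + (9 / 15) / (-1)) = 8980 / 81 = 110.86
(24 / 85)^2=576 / 7225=0.08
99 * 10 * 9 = 8910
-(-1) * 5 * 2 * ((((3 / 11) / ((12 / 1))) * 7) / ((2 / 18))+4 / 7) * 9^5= 182166165 / 154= 1182897.18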